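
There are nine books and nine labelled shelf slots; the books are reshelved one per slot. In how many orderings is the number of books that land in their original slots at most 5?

Sum C(9,i)·!(9-i) for i = 0..5:
  i=0: C(9,0)·!9 = 1·133496 = 133496
  i=1: C(9,1)·!8 = 9·14833 = 133497
  i=2: C(9,2)·!7 = 36·1854 = 66744
  i=3: C(9,3)·!6 = 84·265 = 22260
  i=4: C(9,4)·!5 = 126·44 = 5544
  i=5: C(9,5)·!4 = 126·9 = 1134
Total = 362675.

362675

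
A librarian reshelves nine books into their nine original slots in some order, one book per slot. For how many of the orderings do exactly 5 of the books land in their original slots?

Pick the 5 fixed positions: C(9,5) = 126 ways.
The other 4 form a derangement: !4 = 9.
Total: 126 × 9 = 1134.

1134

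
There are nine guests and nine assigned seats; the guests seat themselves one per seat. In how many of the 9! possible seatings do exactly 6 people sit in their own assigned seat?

168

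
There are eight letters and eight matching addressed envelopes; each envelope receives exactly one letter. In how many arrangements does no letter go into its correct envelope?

14833

Use !n = (n-1)(!(n-1) + !(n-2)).
!8 = 7·(1854 + 265) = 7·2119 = 14833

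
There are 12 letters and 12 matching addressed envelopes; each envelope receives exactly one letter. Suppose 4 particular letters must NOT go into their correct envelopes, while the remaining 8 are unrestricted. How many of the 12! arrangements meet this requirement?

Inclusion-exclusion on the 4 forbidden self-matches:
Σ_{j=0}^{4} (-1)^j C(4,j)(12-j)!
= C(4,0)·12! - C(4,1)·11! + C(4,2)·10! - C(4,3)·9! + C(4,4)·8!
= 479001600 - 159667200 + 21772800 - 1451520 + 40320
= 339696000

339696000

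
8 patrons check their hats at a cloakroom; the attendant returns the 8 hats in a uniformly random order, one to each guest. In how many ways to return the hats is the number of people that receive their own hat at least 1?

25487

# with exactly i fixed is C(8,i)·!(8-i); sum over i=1..8:
  i=1: C(8,1)·!7 = 8·1854 = 14832
  i=2: C(8,2)·!6 = 28·265 = 7420
  i=3: C(8,3)·!5 = 56·44 = 2464
  i=4: C(8,4)·!4 = 70·9 = 630
  i=5: C(8,5)·!3 = 56·2 = 112
  i=6: C(8,6)·!2 = 28·1 = 28
  i=7: C(8,7)·!1 = 8·0 = 0
  i=8: C(8,8)·!0 = 1·1 = 1
Total = 25487.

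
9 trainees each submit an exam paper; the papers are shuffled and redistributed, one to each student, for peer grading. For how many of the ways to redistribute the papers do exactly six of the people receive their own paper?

168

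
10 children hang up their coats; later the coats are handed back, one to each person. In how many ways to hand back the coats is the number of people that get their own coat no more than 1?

# with exactly i fixed is C(10,i)·!(10-i); sum over i=0..1:
  i=0: C(10,0)·!10 = 1·1334961 = 1334961
  i=1: C(10,1)·!9 = 10·133496 = 1334960
Total = 2669921.

2669921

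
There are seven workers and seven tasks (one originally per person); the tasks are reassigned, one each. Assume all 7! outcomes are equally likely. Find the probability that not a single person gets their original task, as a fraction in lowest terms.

103/280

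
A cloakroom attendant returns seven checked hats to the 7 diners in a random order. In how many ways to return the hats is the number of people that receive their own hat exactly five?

Choose which 5 of the 7 are fixed: C(7,5) = 21.
The remaining 2 must be deranged: !2 = 1.
Total: 21 × 1 = 21.

21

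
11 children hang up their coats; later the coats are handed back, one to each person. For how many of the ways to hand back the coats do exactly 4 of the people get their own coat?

611820

Pick the 4 fixed positions: C(11,4) = 330 ways.
The remaining 7 must be deranged: !7 = 1854.
Total: 330 × 1854 = 611820.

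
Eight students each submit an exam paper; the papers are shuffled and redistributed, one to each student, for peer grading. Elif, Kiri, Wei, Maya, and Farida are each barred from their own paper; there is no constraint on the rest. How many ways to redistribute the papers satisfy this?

21234

Inclusion-exclusion on the 5 forbidden self-matches:
Σ_{j=0}^{5} (-1)^j C(5,j)(8-j)!
= C(5,0)·8! - C(5,1)·7! + C(5,2)·6! - C(5,3)·5! + C(5,4)·4! - C(5,5)·3!
= 40320 - 25200 + 7200 - 1200 + 120 - 6
= 21234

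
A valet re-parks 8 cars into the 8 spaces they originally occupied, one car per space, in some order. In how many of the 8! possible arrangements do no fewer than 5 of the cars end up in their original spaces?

141

# with exactly i fixed is C(8,i)·!(8-i); sum over i=5..8:
  i=5: C(8,5)·!3 = 56·2 = 112
  i=6: C(8,6)·!2 = 28·1 = 28
  i=7: C(8,7)·!1 = 8·0 = 0
  i=8: C(8,8)·!0 = 1·1 = 1
Total = 141.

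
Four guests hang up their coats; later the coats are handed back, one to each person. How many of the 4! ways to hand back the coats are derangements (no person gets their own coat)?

9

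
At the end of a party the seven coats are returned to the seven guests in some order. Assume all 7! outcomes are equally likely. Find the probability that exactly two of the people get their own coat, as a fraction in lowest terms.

11/60

Favorable outcomes: C(7,2)·!5 = 21·44 = 924.
Total outcomes: 7! = 5040.
Probability = 924/5040 = 11/60.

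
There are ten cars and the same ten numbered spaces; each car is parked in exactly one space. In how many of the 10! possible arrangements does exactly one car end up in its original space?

1334960

Choose which one of the 10 is fixed: C(10,1) = 10.
The other 9 form a derangement: !9 = 133496.
Total: 10 × 133496 = 1334960.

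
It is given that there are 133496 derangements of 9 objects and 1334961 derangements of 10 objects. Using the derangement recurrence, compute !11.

14684570

!11 = (11-1)·(!10 + !9) = 10·(1334961 + 133496) = 10·1468457 = 14684570.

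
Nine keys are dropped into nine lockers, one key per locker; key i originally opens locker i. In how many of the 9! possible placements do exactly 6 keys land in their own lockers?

Pick the 6 fixed positions: C(9,6) = 84 ways.
The other 3 form a derangement: !3 = 2.
Total: 84 × 2 = 168.

168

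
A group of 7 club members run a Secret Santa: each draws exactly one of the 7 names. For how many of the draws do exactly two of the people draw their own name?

924

Choose which 2 of the 7 are fixed: C(7,2) = 21.
The remaining 5 must be deranged: !5 = 44.
Total: 21 × 44 = 924.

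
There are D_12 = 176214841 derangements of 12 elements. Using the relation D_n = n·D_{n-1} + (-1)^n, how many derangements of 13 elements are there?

2290792932

D_13 = 13·176214841 - 1 = 2290792932.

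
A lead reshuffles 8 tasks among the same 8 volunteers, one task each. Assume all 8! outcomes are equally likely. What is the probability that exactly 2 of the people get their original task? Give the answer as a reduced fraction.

53/288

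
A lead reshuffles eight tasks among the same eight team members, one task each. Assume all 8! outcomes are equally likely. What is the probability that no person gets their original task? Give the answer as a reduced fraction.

2119/5760

Favorable outcomes: !8 = 14833.
Total outcomes: 8! = 40320.
Probability = 14833/40320 = 2119/5760.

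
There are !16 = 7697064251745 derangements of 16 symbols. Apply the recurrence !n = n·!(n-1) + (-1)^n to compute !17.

!17 = 17·7697064251745 - 1 = 130850092279664.

130850092279664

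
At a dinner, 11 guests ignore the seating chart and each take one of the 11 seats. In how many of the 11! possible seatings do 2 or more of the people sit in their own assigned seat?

Sum C(11,i)·!(11-i) for i = 2..11:
  i=2: C(11,2)·!9 = 55·133496 = 7342280
  i=3: C(11,3)·!8 = 165·14833 = 2447445
  i=4: C(11,4)·!7 = 330·1854 = 611820
  i=5: C(11,5)·!6 = 462·265 = 122430
  i=6: C(11,6)·!5 = 462·44 = 20328
  i=7: C(11,7)·!4 = 330·9 = 2970
  i=8: C(11,8)·!3 = 165·2 = 330
  i=9: C(11,9)·!2 = 55·1 = 55
  i=10: C(11,10)·!1 = 11·0 = 0
  i=11: C(11,11)·!0 = 1·1 = 1
Total = 10547659.

10547659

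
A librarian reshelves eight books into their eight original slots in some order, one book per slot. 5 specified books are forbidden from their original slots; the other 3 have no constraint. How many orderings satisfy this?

Let A_j be the event that the j-th constrained one is fixed. By inclusion-exclusion over the 5 events:
Σ_{j=0}^{5} (-1)^j C(5,j)(8-j)!
= C(5,0)·8! - C(5,1)·7! + C(5,2)·6! - C(5,3)·5! + C(5,4)·4! - C(5,5)·3!
= 40320 - 25200 + 7200 - 1200 + 120 - 6
= 21234

21234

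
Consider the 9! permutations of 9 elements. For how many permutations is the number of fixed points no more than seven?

362879

# with exactly i fixed is C(9,i)·!(9-i); sum over i=0..7:
  i=0: C(9,0)·!9 = 1·133496 = 133496
  i=1: C(9,1)·!8 = 9·14833 = 133497
  i=2: C(9,2)·!7 = 36·1854 = 66744
  i=3: C(9,3)·!6 = 84·265 = 22260
  i=4: C(9,4)·!5 = 126·44 = 5544
  i=5: C(9,5)·!4 = 126·9 = 1134
  i=6: C(9,6)·!3 = 84·2 = 168
  i=7: C(9,7)·!2 = 36·1 = 36
Total = 362879.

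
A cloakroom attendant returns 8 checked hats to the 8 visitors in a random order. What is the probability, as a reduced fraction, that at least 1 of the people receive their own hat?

3641/5760

Favorable outcomes: Σ_{i≥1} C(8,i)·!(8-i) = 8·1854 + 28·265 + 56·44 + 70·9 + 56·2 + 28·1 + 8·0 + 1·1 = 25487.
Total outcomes: 8! = 40320.
Probability = 25487/40320 = 3641/5760.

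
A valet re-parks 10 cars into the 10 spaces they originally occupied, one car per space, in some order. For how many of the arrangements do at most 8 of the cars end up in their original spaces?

Sum C(10,i)·!(10-i) for i = 0..8:
  i=0: C(10,0)·!10 = 1·1334961 = 1334961
  i=1: C(10,1)·!9 = 10·133496 = 1334960
  i=2: C(10,2)·!8 = 45·14833 = 667485
  i=3: C(10,3)·!7 = 120·1854 = 222480
  i=4: C(10,4)·!6 = 210·265 = 55650
  i=5: C(10,5)·!5 = 252·44 = 11088
  i=6: C(10,6)·!4 = 210·9 = 1890
  i=7: C(10,7)·!3 = 120·2 = 240
  i=8: C(10,8)·!2 = 45·1 = 45
Total = 3628799.

3628799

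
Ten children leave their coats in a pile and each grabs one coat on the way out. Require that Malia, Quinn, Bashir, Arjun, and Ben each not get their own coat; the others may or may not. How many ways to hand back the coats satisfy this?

2170680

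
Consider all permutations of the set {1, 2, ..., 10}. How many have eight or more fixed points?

Sum C(10,i)·!(10-i) for i = 8..10:
  i=8: C(10,8)·!2 = 45·1 = 45
  i=9: C(10,9)·!1 = 10·0 = 0
  i=10: C(10,10)·!0 = 1·1 = 1
Total = 46.

46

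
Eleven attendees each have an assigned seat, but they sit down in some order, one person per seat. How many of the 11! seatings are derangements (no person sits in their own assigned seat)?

14684570

By inclusion-exclusion, !11 = Σ (-1)^k · 11!/k! for k=0..11
= 11! - 11!/1! + 11!/2! - 11!/3! + 11!/4! - 11!/5! + 11!/6! - 11!/7! + 11!/8! - 11!/9! + 11!/10! - 11!/11!
= 39916800 - 39916800 + 19958400 - 6652800 + 1663200 - 332640 + 55440 - 7920 + 990 - 110 + 11 - 1
= 14684570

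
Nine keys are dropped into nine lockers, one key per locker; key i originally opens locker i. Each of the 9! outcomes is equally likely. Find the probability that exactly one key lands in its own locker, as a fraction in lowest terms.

2119/5760

Favorable outcomes: C(9,1)·!8 = 9·14833 = 133497.
Total outcomes: 9! = 362880.
Probability = 133497/362880 = 2119/5760.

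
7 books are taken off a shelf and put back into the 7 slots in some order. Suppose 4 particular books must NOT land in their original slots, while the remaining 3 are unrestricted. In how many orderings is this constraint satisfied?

Inclusion-exclusion on the 4 forbidden self-matches:
Σ_{j=0}^{4} (-1)^j C(4,j)(7-j)!
= C(4,0)·7! - C(4,1)·6! + C(4,2)·5! - C(4,3)·4! + C(4,4)·3!
= 5040 - 2880 + 720 - 96 + 6
= 2790

2790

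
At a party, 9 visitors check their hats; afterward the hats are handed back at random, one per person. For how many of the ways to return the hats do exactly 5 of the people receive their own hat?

1134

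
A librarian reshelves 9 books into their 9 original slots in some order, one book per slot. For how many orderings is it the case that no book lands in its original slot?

The subfactorial !9 = [9!/e] (nearest integer).
9! = 362880, and 362880/e ≈ 133496.09, so !9 = 133496.

133496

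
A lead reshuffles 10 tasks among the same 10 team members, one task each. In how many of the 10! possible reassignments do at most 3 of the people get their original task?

# with exactly i fixed is C(10,i)·!(10-i); sum over i=0..3:
  i=0: C(10,0)·!10 = 1·1334961 = 1334961
  i=1: C(10,1)·!9 = 10·133496 = 1334960
  i=2: C(10,2)·!8 = 45·14833 = 667485
  i=3: C(10,3)·!7 = 120·1854 = 222480
Total = 3559886.

3559886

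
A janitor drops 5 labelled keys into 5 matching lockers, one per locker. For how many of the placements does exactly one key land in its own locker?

Choose which one of the 5 is fixed: C(5,1) = 5.
The other 4 form a derangement: !4 = 9.
Total: 5 × 9 = 45.

45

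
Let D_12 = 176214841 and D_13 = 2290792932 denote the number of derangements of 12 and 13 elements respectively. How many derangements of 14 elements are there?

D_14 = (14-1)·(D_13 + D_12) = 13·(2290792932 + 176214841) = 13·2467007773 = 32071101049.

32071101049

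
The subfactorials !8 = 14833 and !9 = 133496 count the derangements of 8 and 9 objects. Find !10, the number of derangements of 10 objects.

1334961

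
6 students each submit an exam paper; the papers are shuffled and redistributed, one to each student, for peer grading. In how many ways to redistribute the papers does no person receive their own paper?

265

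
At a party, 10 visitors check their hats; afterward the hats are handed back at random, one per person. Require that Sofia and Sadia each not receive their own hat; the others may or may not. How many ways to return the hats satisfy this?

2943360

Inclusion-exclusion on the 2 forbidden self-matches:
Σ_{j=0}^{2} (-1)^j C(2,j)(10-j)!
= C(2,0)·10! - C(2,1)·9! + C(2,2)·8!
= 3628800 - 725760 + 40320
= 2943360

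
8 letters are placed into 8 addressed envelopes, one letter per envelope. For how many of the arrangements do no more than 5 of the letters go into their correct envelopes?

# with exactly i fixed is C(8,i)·!(8-i); sum over i=0..5:
  i=0: C(8,0)·!8 = 1·14833 = 14833
  i=1: C(8,1)·!7 = 8·1854 = 14832
  i=2: C(8,2)·!6 = 28·265 = 7420
  i=3: C(8,3)·!5 = 56·44 = 2464
  i=4: C(8,4)·!4 = 70·9 = 630
  i=5: C(8,5)·!3 = 56·2 = 112
Total = 40291.

40291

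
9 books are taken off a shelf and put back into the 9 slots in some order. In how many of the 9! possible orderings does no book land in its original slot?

Use !n = n·!(n-1) + (-1)^n.
!9 = 9·14833 - 1 = 133496

133496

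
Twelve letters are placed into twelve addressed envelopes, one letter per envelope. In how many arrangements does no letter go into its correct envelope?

!12 = 12! · Σ_{k=0}^{12} (-1)^k/k!
= 12! - 12!/1! + 12!/2! - 12!/3! + 12!/4! - 12!/5! + 12!/6! - 12!/7! + 12!/8! - 12!/9! + 12!/10! - 12!/11! + 12!/12!
= 479001600 - 479001600 + 239500800 - 79833600 + 19958400 - 3991680 + 665280 - 95040 + 11880 - 1320 + 132 - 12 + 1
= 176214841

176214841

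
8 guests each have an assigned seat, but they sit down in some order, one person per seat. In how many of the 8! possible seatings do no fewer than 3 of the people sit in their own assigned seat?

3235

Sum C(8,i)·!(8-i) for i = 3..8:
  i=3: C(8,3)·!5 = 56·44 = 2464
  i=4: C(8,4)·!4 = 70·9 = 630
  i=5: C(8,5)·!3 = 56·2 = 112
  i=6: C(8,6)·!2 = 28·1 = 28
  i=7: C(8,7)·!1 = 8·0 = 0
  i=8: C(8,8)·!0 = 1·1 = 1
Total = 3235.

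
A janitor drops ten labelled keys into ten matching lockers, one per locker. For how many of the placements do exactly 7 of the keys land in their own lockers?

240

Choose which 7 of the 10 are fixed: C(10,7) = 120.
The remaining 3 must be deranged: !3 = 2.
Total: 120 × 2 = 240.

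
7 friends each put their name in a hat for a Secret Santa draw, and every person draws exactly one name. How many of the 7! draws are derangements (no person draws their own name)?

1854

The subfactorial !7 = [7!/e] (nearest integer).
7! = 5040, and 5040/e ≈ 1854.11, so !7 = 1854.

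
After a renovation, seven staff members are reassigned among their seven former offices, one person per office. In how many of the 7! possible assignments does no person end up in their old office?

1854

!7 is the nearest integer to 7!/e.
7! = 5040, and 5040/e ≈ 1854.11, so !7 = 1854.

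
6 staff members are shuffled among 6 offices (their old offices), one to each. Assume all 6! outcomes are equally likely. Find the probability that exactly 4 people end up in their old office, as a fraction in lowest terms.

Favorable outcomes: C(6,4)·!2 = 15·1 = 15.
Total outcomes: 6! = 720.
Probability = 15/720 = 1/48.

1/48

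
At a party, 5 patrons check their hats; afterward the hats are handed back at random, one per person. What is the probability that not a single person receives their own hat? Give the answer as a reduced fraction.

11/30

Favorable outcomes: !5 = 44.
Total outcomes: 5! = 120.
Probability = 44/120 = 11/30.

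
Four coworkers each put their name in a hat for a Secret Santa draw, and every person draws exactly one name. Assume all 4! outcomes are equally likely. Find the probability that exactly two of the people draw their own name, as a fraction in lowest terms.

1/4

Favorable outcomes: C(4,2)·!2 = 6·1 = 6.
Total outcomes: 4! = 24.
Probability = 6/24 = 1/4.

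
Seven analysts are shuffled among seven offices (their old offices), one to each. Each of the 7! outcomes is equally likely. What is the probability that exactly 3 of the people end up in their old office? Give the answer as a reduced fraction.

1/16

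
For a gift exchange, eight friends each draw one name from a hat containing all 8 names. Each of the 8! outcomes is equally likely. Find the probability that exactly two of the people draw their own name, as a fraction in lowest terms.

Favorable outcomes: C(8,2)·!6 = 28·265 = 7420.
Total outcomes: 8! = 40320.
Probability = 7420/40320 = 53/288.

53/288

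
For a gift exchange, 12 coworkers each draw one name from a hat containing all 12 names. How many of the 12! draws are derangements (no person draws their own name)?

By inclusion-exclusion, !12 = Σ (-1)^k · 12!/k! for k=0..12
= 12! - 12!/1! + 12!/2! - 12!/3! + 12!/4! - 12!/5! + 12!/6! - 12!/7! + 12!/8! - 12!/9! + 12!/10! - 12!/11! + 12!/12!
= 479001600 - 479001600 + 239500800 - 79833600 + 19958400 - 3991680 + 665280 - 95040 + 11880 - 1320 + 132 - 12 + 1
= 176214841

176214841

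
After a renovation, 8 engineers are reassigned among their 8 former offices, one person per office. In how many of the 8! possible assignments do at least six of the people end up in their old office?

# with exactly i fixed is C(8,i)·!(8-i); sum over i=6..8:
  i=6: C(8,6)·!2 = 28·1 = 28
  i=7: C(8,7)·!1 = 8·0 = 0
  i=8: C(8,8)·!0 = 1·1 = 1
Total = 29.

29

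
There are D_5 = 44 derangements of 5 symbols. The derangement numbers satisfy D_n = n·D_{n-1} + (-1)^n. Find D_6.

265

D_6 = 6·44 + 1 = 265.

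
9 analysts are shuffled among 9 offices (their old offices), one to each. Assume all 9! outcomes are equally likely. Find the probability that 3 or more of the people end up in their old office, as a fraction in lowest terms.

29143/362880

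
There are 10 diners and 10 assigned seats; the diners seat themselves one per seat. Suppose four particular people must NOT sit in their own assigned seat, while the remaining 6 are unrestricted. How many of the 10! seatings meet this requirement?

2399760

Let A_j be the event that the j-th constrained one is fixed. By inclusion-exclusion over the 4 events:
Σ_{j=0}^{4} (-1)^j C(4,j)(10-j)!
= C(4,0)·10! - C(4,1)·9! + C(4,2)·8! - C(4,3)·7! + C(4,4)·6!
= 3628800 - 1451520 + 241920 - 20160 + 720
= 2399760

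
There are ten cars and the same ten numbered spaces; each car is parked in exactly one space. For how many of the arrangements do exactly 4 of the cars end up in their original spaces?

55650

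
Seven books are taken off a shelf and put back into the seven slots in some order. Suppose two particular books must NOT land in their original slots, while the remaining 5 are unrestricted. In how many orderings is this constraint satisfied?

Inclusion-exclusion on the 2 forbidden self-matches:
Σ_{j=0}^{2} (-1)^j C(2,j)(7-j)!
= C(2,0)·7! - C(2,1)·6! + C(2,2)·5!
= 5040 - 1440 + 120
= 3720

3720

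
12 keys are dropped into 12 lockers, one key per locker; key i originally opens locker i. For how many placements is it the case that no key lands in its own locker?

176214841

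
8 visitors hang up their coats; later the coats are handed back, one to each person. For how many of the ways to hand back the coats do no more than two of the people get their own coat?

37085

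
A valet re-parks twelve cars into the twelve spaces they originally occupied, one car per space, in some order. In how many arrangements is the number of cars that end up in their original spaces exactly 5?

1468368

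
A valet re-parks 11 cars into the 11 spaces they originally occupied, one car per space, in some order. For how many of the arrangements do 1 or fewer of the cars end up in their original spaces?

Sum C(11,i)·!(11-i) for i = 0..1:
  i=0: C(11,0)·!11 = 1·14684570 = 14684570
  i=1: C(11,1)·!10 = 11·1334961 = 14684571
Total = 29369141.

29369141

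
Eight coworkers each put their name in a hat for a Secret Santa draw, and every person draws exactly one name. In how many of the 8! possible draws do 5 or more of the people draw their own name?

Sum C(8,i)·!(8-i) for i = 5..8:
  i=5: C(8,5)·!3 = 56·2 = 112
  i=6: C(8,6)·!2 = 28·1 = 28
  i=7: C(8,7)·!1 = 8·0 = 0
  i=8: C(8,8)·!0 = 1·1 = 1
Total = 141.

141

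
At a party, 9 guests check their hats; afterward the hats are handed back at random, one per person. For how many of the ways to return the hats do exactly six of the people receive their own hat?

168

Choose which 6 of the 9 are fixed: C(9,6) = 84.
The other 3 form a derangement: !3 = 2.
Total: 84 × 2 = 168.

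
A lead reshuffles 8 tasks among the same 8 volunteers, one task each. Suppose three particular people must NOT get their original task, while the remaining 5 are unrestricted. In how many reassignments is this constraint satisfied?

27240

Inclusion-exclusion on the 3 forbidden self-matches:
Σ_{j=0}^{3} (-1)^j C(3,j)(8-j)!
= C(3,0)·8! - C(3,1)·7! + C(3,2)·6! - C(3,3)·5!
= 40320 - 15120 + 2160 - 120
= 27240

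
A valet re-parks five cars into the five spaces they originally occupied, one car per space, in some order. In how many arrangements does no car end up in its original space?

44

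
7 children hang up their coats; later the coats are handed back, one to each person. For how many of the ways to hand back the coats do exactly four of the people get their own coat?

70

Choose which 4 of the 7 are fixed: C(7,4) = 35.
The remaining 3 must be deranged: !3 = 2.
Total: 35 × 2 = 70.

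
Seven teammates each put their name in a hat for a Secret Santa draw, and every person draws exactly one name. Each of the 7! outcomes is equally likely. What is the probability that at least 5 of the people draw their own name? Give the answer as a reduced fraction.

11/2520

Favorable outcomes: Σ_{i≥5} C(7,i)·!(7-i) = 21·1 + 7·0 + 1·1 = 22.
Total outcomes: 7! = 5040.
Probability = 22/5040 = 11/2520.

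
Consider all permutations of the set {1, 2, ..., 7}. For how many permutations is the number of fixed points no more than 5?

5039

# with exactly i fixed is C(7,i)·!(7-i); sum over i=0..5:
  i=0: C(7,0)·!7 = 1·1854 = 1854
  i=1: C(7,1)·!6 = 7·265 = 1855
  i=2: C(7,2)·!5 = 21·44 = 924
  i=3: C(7,3)·!4 = 35·9 = 315
  i=4: C(7,4)·!3 = 35·2 = 70
  i=5: C(7,5)·!2 = 21·1 = 21
Total = 5039.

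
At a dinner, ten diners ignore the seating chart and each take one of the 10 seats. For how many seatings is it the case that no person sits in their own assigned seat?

1334961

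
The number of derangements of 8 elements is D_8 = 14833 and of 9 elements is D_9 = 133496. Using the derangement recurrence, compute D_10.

D_10 = (10-1)·(D_9 + D_8) = 9·(133496 + 14833) = 9·148329 = 1334961.

1334961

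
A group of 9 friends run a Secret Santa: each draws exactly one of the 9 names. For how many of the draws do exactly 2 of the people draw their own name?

66744

Choose which 2 of the 9 are fixed: C(9,2) = 36.
The other 7 form a derangement: !7 = 1854.
Total: 36 × 1854 = 66744.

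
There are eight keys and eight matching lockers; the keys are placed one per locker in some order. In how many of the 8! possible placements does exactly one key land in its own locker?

14832

Pick the single fixed position: C(8,1) = 8 ways.
The remaining 7 must be deranged: !7 = 1854.
Total: 8 × 1854 = 14832.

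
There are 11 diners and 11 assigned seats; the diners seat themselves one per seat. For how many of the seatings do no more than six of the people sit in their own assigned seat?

39913444

# with exactly i fixed is C(11,i)·!(11-i); sum over i=0..6:
  i=0: C(11,0)·!11 = 1·14684570 = 14684570
  i=1: C(11,1)·!10 = 11·1334961 = 14684571
  i=2: C(11,2)·!9 = 55·133496 = 7342280
  i=3: C(11,3)·!8 = 165·14833 = 2447445
  i=4: C(11,4)·!7 = 330·1854 = 611820
  i=5: C(11,5)·!6 = 462·265 = 122430
  i=6: C(11,6)·!5 = 462·44 = 20328
Total = 39913444.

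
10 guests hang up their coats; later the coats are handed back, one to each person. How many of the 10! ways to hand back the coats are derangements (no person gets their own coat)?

1334961

!10 is the nearest integer to 10!/e.
10! = 3628800, and 3628800/e ≈ 1334960.92, so !10 = 1334961.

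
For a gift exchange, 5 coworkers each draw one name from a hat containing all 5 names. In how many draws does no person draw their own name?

44

!5 = 5! · Σ_{k=0}^{5} (-1)^k/k!
= 5! - 5!/1! + 5!/2! - 5!/3! + 5!/4! - 5!/5!
= 120 - 120 + 60 - 20 + 5 - 1
= 44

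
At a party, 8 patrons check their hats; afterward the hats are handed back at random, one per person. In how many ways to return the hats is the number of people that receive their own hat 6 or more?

29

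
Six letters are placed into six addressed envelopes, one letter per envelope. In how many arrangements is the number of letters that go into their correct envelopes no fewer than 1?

455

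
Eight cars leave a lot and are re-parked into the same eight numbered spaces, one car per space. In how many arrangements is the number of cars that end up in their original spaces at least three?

# with exactly i fixed is C(8,i)·!(8-i); sum over i=3..8:
  i=3: C(8,3)·!5 = 56·44 = 2464
  i=4: C(8,4)·!4 = 70·9 = 630
  i=5: C(8,5)·!3 = 56·2 = 112
  i=6: C(8,6)·!2 = 28·1 = 28
  i=7: C(8,7)·!1 = 8·0 = 0
  i=8: C(8,8)·!0 = 1·1 = 1
Total = 3235.

3235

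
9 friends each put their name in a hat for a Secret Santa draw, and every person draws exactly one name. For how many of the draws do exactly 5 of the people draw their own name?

Pick the 5 fixed positions: C(9,5) = 126 ways.
The other 4 form a derangement: !4 = 9.
Total: 126 × 9 = 1134.

1134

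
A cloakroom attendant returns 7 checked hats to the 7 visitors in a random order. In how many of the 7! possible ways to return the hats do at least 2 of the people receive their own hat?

1331

Sum C(7,i)·!(7-i) for i = 2..7:
  i=2: C(7,2)·!5 = 21·44 = 924
  i=3: C(7,3)·!4 = 35·9 = 315
  i=4: C(7,4)·!3 = 35·2 = 70
  i=5: C(7,5)·!2 = 21·1 = 21
  i=6: C(7,6)·!1 = 7·0 = 0
  i=7: C(7,7)·!0 = 1·1 = 1
Total = 1331.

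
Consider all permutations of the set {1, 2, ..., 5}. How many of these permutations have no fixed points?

The subfactorial !5 = [5!/e] (nearest integer).
5! = 120, and 120/e ≈ 44.15, so !5 = 44.

44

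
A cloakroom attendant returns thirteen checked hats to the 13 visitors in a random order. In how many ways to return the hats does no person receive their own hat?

2290792932

Use !n = n·!(n-1) + (-1)^n.
!13 = 13·176214841 - 1 = 2290792932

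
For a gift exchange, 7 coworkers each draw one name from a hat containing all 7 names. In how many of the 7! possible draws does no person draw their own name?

!7 is the nearest integer to 7!/e.
7! = 5040, and 5040/e ≈ 1854.11, so !7 = 1854.

1854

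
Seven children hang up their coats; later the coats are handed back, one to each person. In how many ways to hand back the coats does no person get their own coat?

1854

By inclusion-exclusion, !7 = Σ (-1)^k · 7!/k! for k=0..7
= 7! - 7!/1! + 7!/2! - 7!/3! + 7!/4! - 7!/5! + 7!/6! - 7!/7!
= 5040 - 5040 + 2520 - 840 + 210 - 42 + 7 - 1
= 1854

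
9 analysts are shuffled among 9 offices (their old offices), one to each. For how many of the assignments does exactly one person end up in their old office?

Pick the single fixed position: C(9,1) = 9 ways.
The remaining 8 must be deranged: !8 = 14833.
Total: 9 × 14833 = 133497.

133497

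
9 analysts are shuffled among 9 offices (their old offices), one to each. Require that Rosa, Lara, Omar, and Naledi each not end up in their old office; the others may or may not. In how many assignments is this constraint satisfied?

229080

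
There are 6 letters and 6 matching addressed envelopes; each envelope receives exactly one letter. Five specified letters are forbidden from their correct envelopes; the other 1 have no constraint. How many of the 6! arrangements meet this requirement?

309

Let A_j be the event that the j-th constrained one is fixed. By inclusion-exclusion over the 5 events:
Σ_{j=0}^{5} (-1)^j C(5,j)(6-j)!
= C(5,0)·6! - C(5,1)·5! + C(5,2)·4! - C(5,3)·3! + C(5,4)·2! - C(5,5)·1!
= 720 - 600 + 240 - 60 + 10 - 1
= 309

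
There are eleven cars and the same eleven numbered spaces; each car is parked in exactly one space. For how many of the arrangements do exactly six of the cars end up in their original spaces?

20328

Choose which 6 of the 11 are fixed: C(11,6) = 462.
The other 5 form a derangement: !5 = 44.
Total: 462 × 44 = 20328.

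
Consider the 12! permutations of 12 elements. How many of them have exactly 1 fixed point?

Choose which one of the 12 is fixed: C(12,1) = 12.
The remaining 11 must be deranged: !11 = 14684570.
Total: 12 × 14684570 = 176214840.

176214840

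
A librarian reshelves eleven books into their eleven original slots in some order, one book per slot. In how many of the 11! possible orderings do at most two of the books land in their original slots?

36711421

Sum C(11,i)·!(11-i) for i = 0..2:
  i=0: C(11,0)·!11 = 1·14684570 = 14684570
  i=1: C(11,1)·!10 = 11·1334961 = 14684571
  i=2: C(11,2)·!9 = 55·133496 = 7342280
Total = 36711421.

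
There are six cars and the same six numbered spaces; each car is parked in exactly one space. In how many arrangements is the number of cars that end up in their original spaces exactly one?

264

Choose which one of the 6 is fixed: C(6,1) = 6.
The other 5 form a derangement: !5 = 44.
Total: 6 × 44 = 264.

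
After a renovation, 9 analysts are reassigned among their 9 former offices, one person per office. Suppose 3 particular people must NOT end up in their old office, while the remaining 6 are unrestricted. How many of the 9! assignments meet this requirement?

256320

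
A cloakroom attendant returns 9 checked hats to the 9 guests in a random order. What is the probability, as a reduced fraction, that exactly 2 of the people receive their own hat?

103/560

Favorable outcomes: C(9,2)·!7 = 36·1854 = 66744.
Total outcomes: 9! = 362880.
Probability = 66744/362880 = 103/560.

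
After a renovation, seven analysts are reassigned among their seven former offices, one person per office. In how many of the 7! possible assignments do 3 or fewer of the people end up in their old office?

4948

# with exactly i fixed is C(7,i)·!(7-i); sum over i=0..3:
  i=0: C(7,0)·!7 = 1·1854 = 1854
  i=1: C(7,1)·!6 = 7·265 = 1855
  i=2: C(7,2)·!5 = 21·44 = 924
  i=3: C(7,3)·!4 = 35·9 = 315
Total = 4948.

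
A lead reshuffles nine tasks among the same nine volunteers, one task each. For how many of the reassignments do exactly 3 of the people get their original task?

Choose which 3 of the 9 are fixed: C(9,3) = 84.
The remaining 6 must be deranged: !6 = 265.
Total: 84 × 265 = 22260.

22260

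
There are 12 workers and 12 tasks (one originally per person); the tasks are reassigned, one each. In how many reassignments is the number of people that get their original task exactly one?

Pick the single fixed position: C(12,1) = 12 ways.
The remaining 11 must be deranged: !11 = 14684570.
Total: 12 × 14684570 = 176214840.

176214840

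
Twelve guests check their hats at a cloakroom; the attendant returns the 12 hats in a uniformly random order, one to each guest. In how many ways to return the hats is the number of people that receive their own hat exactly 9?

Choose which 9 of the 12 are fixed: C(12,9) = 220.
The remaining 3 must be deranged: !3 = 2.
Total: 220 × 2 = 440.

440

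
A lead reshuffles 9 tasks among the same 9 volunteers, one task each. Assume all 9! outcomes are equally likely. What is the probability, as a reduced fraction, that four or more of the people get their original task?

6883/362880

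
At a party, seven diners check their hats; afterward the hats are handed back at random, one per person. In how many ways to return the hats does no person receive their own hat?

1854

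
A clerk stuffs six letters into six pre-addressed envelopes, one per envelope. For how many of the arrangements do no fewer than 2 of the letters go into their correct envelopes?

191

Sum C(6,i)·!(6-i) for i = 2..6:
  i=2: C(6,2)·!4 = 15·9 = 135
  i=3: C(6,3)·!3 = 20·2 = 40
  i=4: C(6,4)·!2 = 15·1 = 15
  i=5: C(6,5)·!1 = 6·0 = 0
  i=6: C(6,6)·!0 = 1·1 = 1
Total = 191.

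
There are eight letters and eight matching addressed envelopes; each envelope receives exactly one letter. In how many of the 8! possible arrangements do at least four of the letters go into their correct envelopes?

# with exactly i fixed is C(8,i)·!(8-i); sum over i=4..8:
  i=4: C(8,4)·!4 = 70·9 = 630
  i=5: C(8,5)·!3 = 56·2 = 112
  i=6: C(8,6)·!2 = 28·1 = 28
  i=7: C(8,7)·!1 = 8·0 = 0
  i=8: C(8,8)·!0 = 1·1 = 1
Total = 771.

771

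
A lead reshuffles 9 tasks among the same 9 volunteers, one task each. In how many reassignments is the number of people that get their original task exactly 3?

22260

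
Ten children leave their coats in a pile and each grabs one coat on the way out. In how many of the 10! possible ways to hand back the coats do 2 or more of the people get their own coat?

958879

Sum C(10,i)·!(10-i) for i = 2..10:
  i=2: C(10,2)·!8 = 45·14833 = 667485
  i=3: C(10,3)·!7 = 120·1854 = 222480
  i=4: C(10,4)·!6 = 210·265 = 55650
  i=5: C(10,5)·!5 = 252·44 = 11088
  i=6: C(10,6)·!4 = 210·9 = 1890
  i=7: C(10,7)·!3 = 120·2 = 240
  i=8: C(10,8)·!2 = 45·1 = 45
  i=9: C(10,9)·!1 = 10·0 = 0
  i=10: C(10,10)·!0 = 1·1 = 1
Total = 958879.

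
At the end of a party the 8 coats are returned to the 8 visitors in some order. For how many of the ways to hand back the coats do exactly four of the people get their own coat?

630

Choose which 4 of the 8 are fixed: C(8,4) = 70.
The other 4 form a derangement: !4 = 9.
Total: 70 × 9 = 630.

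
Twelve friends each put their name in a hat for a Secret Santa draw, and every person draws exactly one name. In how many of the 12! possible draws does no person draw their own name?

176214841

Use !n = n·!(n-1) + (-1)^n.
!12 = 12·14684570 + 1 = 176214841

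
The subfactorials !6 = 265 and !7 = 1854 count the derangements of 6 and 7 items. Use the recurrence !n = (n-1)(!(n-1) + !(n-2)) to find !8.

!8 = (8-1)·(!7 + !6) = 7·(1854 + 265) = 7·2119 = 14833.

14833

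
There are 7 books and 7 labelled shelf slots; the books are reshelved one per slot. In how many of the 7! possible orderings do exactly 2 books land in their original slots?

924

Choose which 2 of the 7 are fixed: C(7,2) = 21.
The other 5 form a derangement: !5 = 44.
Total: 21 × 44 = 924.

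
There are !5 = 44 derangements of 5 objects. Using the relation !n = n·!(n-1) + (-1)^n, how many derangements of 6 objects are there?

!6 = 6·44 + 1 = 265.

265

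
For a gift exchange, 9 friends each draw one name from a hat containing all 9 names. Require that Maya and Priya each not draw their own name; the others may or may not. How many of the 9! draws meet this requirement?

287280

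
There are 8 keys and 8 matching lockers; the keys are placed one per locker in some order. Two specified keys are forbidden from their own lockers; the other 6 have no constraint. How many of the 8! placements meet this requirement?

30960

Inclusion-exclusion on the 2 forbidden self-matches:
Σ_{j=0}^{2} (-1)^j C(2,j)(8-j)!
= C(2,0)·8! - C(2,1)·7! + C(2,2)·6!
= 40320 - 10080 + 720
= 30960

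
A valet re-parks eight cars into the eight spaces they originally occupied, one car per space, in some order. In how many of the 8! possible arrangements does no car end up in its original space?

14833

Recurrence: !8 = 7·(!7 + !6).
!8 = 7·(1854 + 265) = 7·2119 = 14833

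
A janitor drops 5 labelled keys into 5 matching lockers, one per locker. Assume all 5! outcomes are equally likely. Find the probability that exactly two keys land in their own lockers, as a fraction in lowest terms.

1/6

Favorable outcomes: C(5,2)·!3 = 10·2 = 20.
Total outcomes: 5! = 120.
Probability = 20/120 = 1/6.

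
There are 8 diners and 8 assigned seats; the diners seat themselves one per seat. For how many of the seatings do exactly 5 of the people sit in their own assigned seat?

112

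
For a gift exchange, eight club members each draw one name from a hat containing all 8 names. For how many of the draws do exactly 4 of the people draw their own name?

Pick the 4 fixed positions: C(8,4) = 70 ways.
The remaining 4 must be deranged: !4 = 9.
Total: 70 × 9 = 630.

630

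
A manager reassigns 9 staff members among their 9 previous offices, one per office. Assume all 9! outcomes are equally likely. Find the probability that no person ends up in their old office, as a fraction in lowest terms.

16687/45360

Favorable outcomes: !9 = 133496.
Total outcomes: 9! = 362880.
Probability = 133496/362880 = 16687/45360.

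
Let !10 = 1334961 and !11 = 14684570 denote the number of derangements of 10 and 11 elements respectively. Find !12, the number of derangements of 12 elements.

!12 = (12-1)·(!11 + !10) = 11·(14684570 + 1334961) = 11·16019531 = 176214841.

176214841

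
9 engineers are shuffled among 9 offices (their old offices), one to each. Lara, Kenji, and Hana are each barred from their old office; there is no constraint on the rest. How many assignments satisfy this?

Inclusion-exclusion on the 3 forbidden self-matches:
Σ_{j=0}^{3} (-1)^j C(3,j)(9-j)!
= C(3,0)·9! - C(3,1)·8! + C(3,2)·7! - C(3,3)·6!
= 362880 - 120960 + 15120 - 720
= 256320

256320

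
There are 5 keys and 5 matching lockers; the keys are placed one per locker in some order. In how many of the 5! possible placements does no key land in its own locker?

44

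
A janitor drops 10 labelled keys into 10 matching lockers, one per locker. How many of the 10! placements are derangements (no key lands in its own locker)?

1334961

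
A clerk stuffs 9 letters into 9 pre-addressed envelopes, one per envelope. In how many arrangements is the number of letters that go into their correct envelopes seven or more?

# with exactly i fixed is C(9,i)·!(9-i); sum over i=7..9:
  i=7: C(9,7)·!2 = 36·1 = 36
  i=8: C(9,8)·!1 = 9·0 = 0
  i=9: C(9,9)·!0 = 1·1 = 1
Total = 37.

37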